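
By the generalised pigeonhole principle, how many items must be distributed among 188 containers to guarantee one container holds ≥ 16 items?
n = (16 − 1)·188 + 1 = 2821

By the generalised pigeonhole principle, to guarantee some box contains ≥ r objects we need more than (r − 1) · k objects total. Threshold: n = (r − 1) · k + 1. With r = 16 and k = 188: n = 15 · 188 + 1 = 2820 + 1 = 2821. For n = 2820 = 15 · 188, we can put exactly 15 objects in every box, avoiding 16 in any single one — so 2821 is tight.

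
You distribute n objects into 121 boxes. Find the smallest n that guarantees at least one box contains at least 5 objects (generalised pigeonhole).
n = (5 − 1)·121 + 1 = 485

By the generalised pigeonhole principle, to guarantee some box contains ≥ r objects we need more than (r − 1) · k objects total. Threshold: n = (r − 1) · k + 1. With r = 5 and k = 121: n = 4 · 121 + 1 = 484 + 1 = 485. For n = 484 = 4 · 121, we can put exactly 4 objects in every box, avoiding 5 in any single one — so 485 is tight.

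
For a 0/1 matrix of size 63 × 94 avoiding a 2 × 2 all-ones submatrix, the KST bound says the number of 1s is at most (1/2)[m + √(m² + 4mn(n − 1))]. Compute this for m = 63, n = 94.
z(63, 94; 2, 2) ≤ (1/2)[63 + √(63² + 4·63·94·93)] = (1/2)[63 + √2206953] = 774.2909

Kővári–Sós–Turán: let r_1, ..., r_63 be the row sums and z = Σ r_i the total number of 1s. Each pair of columns can share at most one row with both entries 1 (else a 2×2 all-ones block appears), so Σ_i C(r_i, 2) ≤ C(94, 2) = 4371. By convexity Σ_i C(r_i, 2) ≥ 63·C(z/63, 2) = z(z − 63)/(2·63), giving z² − 63z − 63·94·93 ≤ 0 and hence z ≤ (1/2)[63 + √(3969 + 4·550746)] = (1/2)[63 + √2206953] ≈ (1/2)(63 + 1485.5817) = 774.2909.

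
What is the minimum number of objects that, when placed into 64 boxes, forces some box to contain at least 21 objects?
n = (21 − 1)·64 + 1 = 1281

By the generalised pigeonhole principle, to guarantee some box contains ≥ r objects we need more than (r − 1) · k objects total. Threshold: n = (r − 1) · k + 1. With r = 21 and k = 64: n = 20 · 64 + 1 = 1280 + 1 = 1281. For n = 1280 = 20 · 64, we can put exactly 20 objects in every box, avoiding 21 in any single one — so 1281 is tight.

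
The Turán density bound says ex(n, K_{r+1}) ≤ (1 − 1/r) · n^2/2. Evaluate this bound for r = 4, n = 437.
Turán density bound = (3/4) · 437^2/2 = 572907/8 ≈ 71613.375

Turán's theorem: ex(n, K_{r+1}) is achieved by the complete r-partite Turán graph T(n, r) with parts as balanced as possible, and is at most (1 − 1/r) · n^2/2. For r = 4, n = 437: the density bound is (3/4) · 190969/2 = 572907/8 ≈ 71613.375. The integer-valued extremum is e(T(437, 4)) = 71613, which is strictly less than the density bound 572907/8 since 4 ∤ 437 (the parts of T(437, 4) cannot all be equal).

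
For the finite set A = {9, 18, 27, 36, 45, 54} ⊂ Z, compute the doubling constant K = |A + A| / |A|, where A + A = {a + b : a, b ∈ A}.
K = |A + A| / |A| = 11/6

Enumerate A + A = {a + b : a, b ∈ A}. With |A| = 6, there are |A|^2 = 36 ordered sum pairs; collecting distinct values, A + A = {18, 27, 36, 45, 54, 63, 72, 81, 90, 99, 108}, so |A + A| = 11. Thus K = 11/6. Here |A + A| = 2|A| − 1 = 11, the minimum possible — so K = 11/6 is minimal, which holds iff A is an arithmetic progression.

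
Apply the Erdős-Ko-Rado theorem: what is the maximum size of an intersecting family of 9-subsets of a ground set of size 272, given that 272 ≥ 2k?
max |F| = C(271, 8) = 650043327026115

Erdős-Ko-Rado (1961): when n ≥ 2k, max |F| = C(n−1, k−1). The bound is attained by the star {A : i ∈ A} for any fixed i ∈ [n]. Here C(272−1, 9−1) = C(271, 8) = 650043327026115.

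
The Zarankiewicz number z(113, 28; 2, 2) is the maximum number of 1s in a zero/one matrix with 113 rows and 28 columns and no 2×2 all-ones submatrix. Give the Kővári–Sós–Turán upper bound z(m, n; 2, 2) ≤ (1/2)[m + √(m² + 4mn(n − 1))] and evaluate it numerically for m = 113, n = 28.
z(113, 28; 2, 2) ≤ (1/2)[113 + √(113² + 4·113·28·27)] = (1/2)[113 + √354481] = 354.1915

Kővári–Sós–Turán: let r_1, ..., r_113 be the row sums and z = Σ r_i the total number of 1s. Each pair of columns can share at most one row with both entries 1 (else a 2×2 all-ones block appears), so Σ_i C(r_i, 2) ≤ C(28, 2) = 378. By convexity Σ_i C(r_i, 2) ≥ 113·C(z/113, 2) = z(z − 113)/(2·113), giving z² − 113z − 113·28·27 ≤ 0 and hence z ≤ (1/2)[113 + √(12769 + 4·85428)] = (1/2)[113 + √354481] ≈ (1/2)(113 + 595.3831) = 354.1915.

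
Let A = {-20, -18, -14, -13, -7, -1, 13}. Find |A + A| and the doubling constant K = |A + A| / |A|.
K = |A + A| / |A| = 25/7

Enumerate A + A = {a + b : a, b ∈ A}. With |A| = 7, there are |A|^2 = 49 ordered sum pairs; collecting distinct values, A + A = {-40, -38, -36, -34, -33, -32, -31, -28, -27, -26, -25, -21, -20, -19, -15, -14, -8, -7, -5, -2, -1, 0, 6, 12, 26}, so |A + A| = 25. Thus K = 25/7. For comparison, the minimum possible |A + A| over all 7-element sets is 2·7 − 1 = 13 (so min K = 13/7), attained only by arithmetic progressions.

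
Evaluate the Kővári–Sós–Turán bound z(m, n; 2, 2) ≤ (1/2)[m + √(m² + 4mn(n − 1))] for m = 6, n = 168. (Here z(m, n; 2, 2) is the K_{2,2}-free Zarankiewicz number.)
z(6, 168; 2, 2) ≤ (1/2)[6 + √(6² + 4·6·168·167)] = (1/2)[6 + √673380] = 413.2987

Kővári–Sós–Turán: let r_1, ..., r_6 be the row sums and z = Σ r_i the total number of 1s. Each pair of columns can share at most one row with both entries 1 (else a 2×2 all-ones block appears), so Σ_i C(r_i, 2) ≤ C(168, 2) = 14028. By convexity Σ_i C(r_i, 2) ≥ 6·C(z/6, 2) = z(z − 6)/(2·6), giving z² − 6z − 6·168·167 ≤ 0 and hence z ≤ (1/2)[6 + √(36 + 4·168336)] = (1/2)[6 + √673380] ≈ (1/2)(6 + 820.5973) = 413.2987.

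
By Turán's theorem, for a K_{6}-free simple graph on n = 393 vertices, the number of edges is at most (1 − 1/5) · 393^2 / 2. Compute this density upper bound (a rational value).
Turán density bound = (4/5) · 393^2/2 = 308898/5 ≈ 61779.6

Turán's theorem: ex(n, K_{r+1}) is achieved by the complete r-partite Turán graph T(n, r) with parts as balanced as possible, and is at most (1 − 1/r) · n^2/2. For r = 5, n = 393: the density bound is (4/5) · 154449/2 = 308898/5 ≈ 61779.6. The integer-valued extremum is e(T(393, 5)) = 61779, which is strictly less than the density bound 308898/5 since 5 ∤ 393 (the parts of T(393, 5) cannot all be equal).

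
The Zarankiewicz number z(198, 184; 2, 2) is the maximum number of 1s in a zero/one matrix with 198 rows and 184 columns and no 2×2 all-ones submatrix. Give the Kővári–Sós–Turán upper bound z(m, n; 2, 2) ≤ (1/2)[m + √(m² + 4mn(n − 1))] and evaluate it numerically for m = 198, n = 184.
z(198, 184; 2, 2) ≤ (1/2)[198 + √(198² + 4·198·184·183)] = (1/2)[198 + √26707428] = 2682.9615

Kővári–Sós–Turán: let r_1, ..., r_198 be the row sums and z = Σ r_i the total number of 1s. Each pair of columns can share at most one row with both entries 1 (else a 2×2 all-ones block appears), so Σ_i C(r_i, 2) ≤ C(184, 2) = 16836. By convexity Σ_i C(r_i, 2) ≥ 198·C(z/198, 2) = z(z − 198)/(2·198), giving z² − 198z − 198·184·183 ≤ 0 and hence z ≤ (1/2)[198 + √(39204 + 4·6667056)] = (1/2)[198 + √26707428] ≈ (1/2)(198 + 5167.923) = 2682.9615.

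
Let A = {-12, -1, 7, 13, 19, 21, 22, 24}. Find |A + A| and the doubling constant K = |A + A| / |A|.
K = |A + A| / |A| = 32/8 = 4

Enumerate A + A = {a + b : a, b ∈ A}. With |A| = 8, there are |A|^2 = 64 ordered sum pairs; collecting distinct values, A + A = {-24, -13, -5, -2, 1, 6, 7, 9, 10, 12, 14, 18, 20, 21, 23, 26, 28, 29, 31, 32, 34, 35, 37, 38, 40, 41, 42, 43, 44, 45, 46, 48}, so |A + A| = 32. Thus K = 32/8 = 4. For comparison, the minimum possible |A + A| over all 8-element sets is 2·8 − 1 = 15 (so min K = 15/8), attained only by arithmetic progressions.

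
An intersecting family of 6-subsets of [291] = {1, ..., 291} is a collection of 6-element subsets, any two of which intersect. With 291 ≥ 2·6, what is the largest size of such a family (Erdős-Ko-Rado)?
max |F| = C(290, 5) = 16510301808

The Erdős-Ko-Rado theorem states: for n ≥ 2k, an intersecting family of k-subsets of an n-element set has size at most C(n − 1, k − 1), with equality for 'star' families {A ⊆ [n] : |A| = k, i ∈ A} (fix an element i). For n = 291, k = 6: C(290, 5) = 16510301808.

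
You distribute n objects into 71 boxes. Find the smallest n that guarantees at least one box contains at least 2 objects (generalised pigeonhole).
n = (2 − 1)·71 + 1 = 72

By the generalised pigeonhole principle, to guarantee some box contains ≥ r objects we need more than (r − 1) · k objects total. Threshold: n = (r − 1) · k + 1. With r = 2 and k = 71: n = 1 · 71 + 1 = 71 + 1 = 72. For n = 71 = 1 · 71, we can put exactly 1 objects in every box, avoiding 2 in any single one — so 72 is tight.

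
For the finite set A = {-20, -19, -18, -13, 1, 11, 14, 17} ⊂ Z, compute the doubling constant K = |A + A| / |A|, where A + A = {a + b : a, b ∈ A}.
K = |A + A| / |A| = 33/8

Enumerate A + A = {a + b : a, b ∈ A}. With |A| = 8, there are |A|^2 = 64 ordered sum pairs; collecting distinct values, A + A = {-40, -39, -38, -37, -36, -33, -32, -31, -26, -19, -18, -17, -12, -9, -8, -7, -6, -5, -4, -3, -2, -1, 1, 2, 4, 12, 15, 18, 22, 25, 28, 31, 34}, so |A + A| = 33. Thus K = 33/8. For comparison, the minimum possible |A + A| over all 8-element sets is 2·8 − 1 = 15 (so min K = 15/8), attained only by arithmetic progressions.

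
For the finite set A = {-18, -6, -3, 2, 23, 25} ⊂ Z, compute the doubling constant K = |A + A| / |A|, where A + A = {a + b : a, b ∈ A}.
K = |A + A| / |A| = 21/6 = 7/2

Enumerate A + A = {a + b : a, b ∈ A}. With |A| = 6, there are |A|^2 = 36 ordered sum pairs; collecting distinct values, A + A = {-36, -24, -21, -16, -12, -9, -6, -4, -1, 4, 5, 7, 17, 19, 20, 22, 25, 27, 46, 48, 50}, so |A + A| = 21. Thus K = 21/6 = 7/2. For comparison, the minimum possible |A + A| over all 6-element sets is 2·6 − 1 = 11 (so min K = 11/6), attained only by arithmetic progressions.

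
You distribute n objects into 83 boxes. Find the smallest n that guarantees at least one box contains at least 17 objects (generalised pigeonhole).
n = (17 − 1)·83 + 1 = 1329

By the generalised pigeonhole principle, to guarantee some box contains ≥ r objects we need more than (r − 1) · k objects total. Threshold: n = (r − 1) · k + 1. With r = 17 and k = 83: n = 16 · 83 + 1 = 1328 + 1 = 1329. For n = 1328 = 16 · 83, we can put exactly 16 objects in every box, avoiding 17 in any single one — so 1329 is tight.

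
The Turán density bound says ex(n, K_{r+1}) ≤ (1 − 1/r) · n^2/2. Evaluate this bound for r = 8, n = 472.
Turán density bound = (7/8) · 472^2/2 = 97468

Turán's theorem: ex(n, K_{r+1}) is achieved by the complete r-partite Turán graph T(n, r) with parts as balanced as possible, and is at most (1 − 1/r) · n^2/2. For r = 8, n = 472: the density bound is (7/8) · 222784/2 = 97468. Since 8 ∣ 472, the Turán graph T(472, 8) has parts of equal size 59, and its edge count e(T(472, 8)) = 97468 attains the density bound exactly.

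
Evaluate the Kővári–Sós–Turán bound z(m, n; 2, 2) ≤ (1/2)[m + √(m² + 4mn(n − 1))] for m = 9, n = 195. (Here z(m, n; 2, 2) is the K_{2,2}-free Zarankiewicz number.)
z(9, 195; 2, 2) ≤ (1/2)[9 + √(9² + 4·9·195·194)] = (1/2)[9 + √1361961] = 588.0154

Kővári–Sós–Turán: let r_1, ..., r_9 be the row sums and z = Σ r_i the total number of 1s. Each pair of columns can share at most one row with both entries 1 (else a 2×2 all-ones block appears), so Σ_i C(r_i, 2) ≤ C(195, 2) = 18915. By convexity Σ_i C(r_i, 2) ≥ 9·C(z/9, 2) = z(z − 9)/(2·9), giving z² − 9z − 9·195·194 ≤ 0 and hence z ≤ (1/2)[9 + √(81 + 4·340470)] = (1/2)[9 + √1361961] ≈ (1/2)(9 + 1167.0308) = 588.0154.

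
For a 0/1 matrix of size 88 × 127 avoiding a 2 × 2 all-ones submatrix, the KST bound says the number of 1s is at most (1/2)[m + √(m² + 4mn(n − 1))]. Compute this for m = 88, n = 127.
z(88, 127; 2, 2) ≤ (1/2)[88 + √(88² + 4·88·127·126)] = (1/2)[88 + √5640448] = 1231.4814

Kővári–Sós–Turán: let r_1, ..., r_88 be the row sums and z = Σ r_i the total number of 1s. Each pair of columns can share at most one row with both entries 1 (else a 2×2 all-ones block appears), so Σ_i C(r_i, 2) ≤ C(127, 2) = 8001. By convexity Σ_i C(r_i, 2) ≥ 88·C(z/88, 2) = z(z − 88)/(2·88), giving z² − 88z − 88·127·126 ≤ 0 and hence z ≤ (1/2)[88 + √(7744 + 4·1408176)] = (1/2)[88 + √5640448] ≈ (1/2)(88 + 2374.9627) = 1231.4814.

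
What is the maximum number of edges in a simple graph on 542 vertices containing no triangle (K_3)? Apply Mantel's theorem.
ex(542, K_3) = ⌊542^2/4⌋ = 73441

Mantel (1907): a triangle-free graph on n vertices has at most ⌊n^2/4⌋ edges, with equality for the complete bipartite graph K_{⌊n/2⌋, ⌈n/2⌉}. For n = 542: ⌊542^2/4⌋ = ⌊293764/4⌋ = 73441. The extremal graph is K_{271, 271}, which has 271·271 = 73441 edges.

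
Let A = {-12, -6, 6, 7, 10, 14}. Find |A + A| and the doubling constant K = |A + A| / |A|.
K = |A + A| / |A| = 20/6 = 10/3

Enumerate A + A = {a + b : a, b ∈ A}. With |A| = 6, there are |A|^2 = 36 ordered sum pairs; collecting distinct values, A + A = {-24, -18, -12, -6, -5, -2, 0, 1, 2, 4, 8, 12, 13, 14, 16, 17, 20, 21, 24, 28}, so |A + A| = 20. Thus K = 20/6 = 10/3. For comparison, the minimum possible |A + A| over all 6-element sets is 2·6 − 1 = 11 (so min K = 11/6), attained only by arithmetic progressions.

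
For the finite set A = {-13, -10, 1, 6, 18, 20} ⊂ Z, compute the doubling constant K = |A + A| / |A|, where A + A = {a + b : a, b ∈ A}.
K = |A + A| / |A| = 20/6 = 10/3

Enumerate A + A = {a + b : a, b ∈ A}. With |A| = 6, there are |A|^2 = 36 ordered sum pairs; collecting distinct values, A + A = {-26, -23, -20, -12, -9, -7, -4, 2, 5, 7, 8, 10, 12, 19, 21, 24, 26, 36, 38, 40}, so |A + A| = 20. Thus K = 20/6 = 10/3. For comparison, the minimum possible |A + A| over all 6-element sets is 2·6 − 1 = 11 (so min K = 11/6), attained only by arithmetic progressions.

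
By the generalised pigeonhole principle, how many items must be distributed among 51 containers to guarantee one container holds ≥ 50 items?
n = (50 − 1)·51 + 1 = 2500

By the generalised pigeonhole principle, to guarantee some box contains ≥ r objects we need more than (r − 1) · k objects total. Threshold: n = (r − 1) · k + 1. With r = 50 and k = 51: n = 49 · 51 + 1 = 2499 + 1 = 2500. For n = 2499 = 49 · 51, we can put exactly 49 objects in every box, avoiding 50 in any single one — so 2500 is tight.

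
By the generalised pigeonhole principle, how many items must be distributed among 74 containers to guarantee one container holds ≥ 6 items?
n = (6 − 1)·74 + 1 = 371

By the generalised pigeonhole principle, to guarantee some box contains ≥ r objects we need more than (r − 1) · k objects total. Threshold: n = (r − 1) · k + 1. With r = 6 and k = 74: n = 5 · 74 + 1 = 370 + 1 = 371. For n = 370 = 5 · 74, we can put exactly 5 objects in every box, avoiding 6 in any single one — so 371 is tight.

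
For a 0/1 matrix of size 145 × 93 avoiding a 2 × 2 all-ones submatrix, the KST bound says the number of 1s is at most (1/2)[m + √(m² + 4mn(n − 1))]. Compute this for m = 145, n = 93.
z(145, 93; 2, 2) ≤ (1/2)[145 + √(145² + 4·145·93·92)] = (1/2)[145 + √4983505] = 1188.6883

Kővári–Sós–Turán: let r_1, ..., r_145 be the row sums and z = Σ r_i the total number of 1s. Each pair of columns can share at most one row with both entries 1 (else a 2×2 all-ones block appears), so Σ_i C(r_i, 2) ≤ C(93, 2) = 4278. By convexity Σ_i C(r_i, 2) ≥ 145·C(z/145, 2) = z(z − 145)/(2·145), giving z² − 145z − 145·93·92 ≤ 0 and hence z ≤ (1/2)[145 + √(21025 + 4·1240620)] = (1/2)[145 + √4983505] ≈ (1/2)(145 + 2232.3765) = 1188.6883.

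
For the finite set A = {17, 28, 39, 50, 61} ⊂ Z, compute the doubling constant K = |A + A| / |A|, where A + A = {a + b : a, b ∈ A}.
K = |A + A| / |A| = 9/5

Enumerate A + A = {a + b : a, b ∈ A}. With |A| = 5, there are |A|^2 = 25 ordered sum pairs; collecting distinct values, A + A = {34, 45, 56, 67, 78, 89, 100, 111, 122}, so |A + A| = 9. Thus K = 9/5. Here |A + A| = 2|A| − 1 = 9, the minimum possible — so K = 9/5 is minimal, which holds iff A is an arithmetic progression.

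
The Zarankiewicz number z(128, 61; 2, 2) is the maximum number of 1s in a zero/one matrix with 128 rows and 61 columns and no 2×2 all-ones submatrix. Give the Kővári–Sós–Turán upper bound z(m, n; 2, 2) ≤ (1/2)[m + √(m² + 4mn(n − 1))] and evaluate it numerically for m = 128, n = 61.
z(128, 61; 2, 2) ≤ (1/2)[128 + √(128² + 4·128·61·60)] = (1/2)[128 + √1890304] = 751.4416

Kővári–Sós–Turán: let r_1, ..., r_128 be the row sums and z = Σ r_i the total number of 1s. Each pair of columns can share at most one row with both entries 1 (else a 2×2 all-ones block appears), so Σ_i C(r_i, 2) ≤ C(61, 2) = 1830. By convexity Σ_i C(r_i, 2) ≥ 128·C(z/128, 2) = z(z − 128)/(2·128), giving z² − 128z − 128·61·60 ≤ 0 and hence z ≤ (1/2)[128 + √(16384 + 4·468480)] = (1/2)[128 + √1890304] ≈ (1/2)(128 + 1374.8833) = 751.4416.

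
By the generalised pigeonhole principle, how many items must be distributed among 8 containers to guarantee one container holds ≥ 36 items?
n = (36 − 1)·8 + 1 = 281

By the generalised pigeonhole principle, to guarantee some box contains ≥ r objects we need more than (r − 1) · k objects total. Threshold: n = (r − 1) · k + 1. With r = 36 and k = 8: n = 35 · 8 + 1 = 280 + 1 = 281. For n = 280 = 35 · 8, we can put exactly 35 objects in every box, avoiding 36 in any single one — so 281 is tight.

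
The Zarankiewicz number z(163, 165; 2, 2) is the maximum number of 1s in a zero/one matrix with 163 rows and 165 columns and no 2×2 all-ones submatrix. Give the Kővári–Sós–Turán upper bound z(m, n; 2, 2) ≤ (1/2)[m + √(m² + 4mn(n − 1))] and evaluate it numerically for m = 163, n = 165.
z(163, 165; 2, 2) ≤ (1/2)[163 + √(163² + 4·163·165·164)] = (1/2)[163 + √17669689] = 2183.2665

Kővári–Sós–Turán: let r_1, ..., r_163 be the row sums and z = Σ r_i the total number of 1s. Each pair of columns can share at most one row with both entries 1 (else a 2×2 all-ones block appears), so Σ_i C(r_i, 2) ≤ C(165, 2) = 13530. By convexity Σ_i C(r_i, 2) ≥ 163·C(z/163, 2) = z(z − 163)/(2·163), giving z² − 163z − 163·165·164 ≤ 0 and hence z ≤ (1/2)[163 + √(26569 + 4·4410780)] = (1/2)[163 + √17669689] ≈ (1/2)(163 + 4203.5329) = 2183.2665.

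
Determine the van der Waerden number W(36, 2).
W(36, 2) = 36 + 1 = 37

A 2-term AP is any pair of integers, so a monochromatic 2-AP exists iff some colour is used at least twice. With 36 colours, the colouring i ↦ i on {1, ..., 36} uses each colour once, avoiding any monochromatic pair, so W(36, 2) > 36. For {1, ..., 37}, pigeonhole forces two integers of the same colour, which form a monochromatic 2-AP. Hence W(36, 2) = 37.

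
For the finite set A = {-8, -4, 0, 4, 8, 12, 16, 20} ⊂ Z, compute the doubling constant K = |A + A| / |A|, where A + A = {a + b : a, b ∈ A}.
K = |A + A| / |A| = 15/8

Enumerate A + A = {a + b : a, b ∈ A}. With |A| = 8, there are |A|^2 = 64 ordered sum pairs; collecting distinct values, A + A = {-16, -12, -8, -4, 0, 4, 8, 12, 16, 20, 24, 28, 32, 36, 40}, so |A + A| = 15. Thus K = 15/8. Here |A + A| = 2|A| − 1 = 15, the minimum possible — so K = 15/8 is minimal, which holds iff A is an arithmetic progression.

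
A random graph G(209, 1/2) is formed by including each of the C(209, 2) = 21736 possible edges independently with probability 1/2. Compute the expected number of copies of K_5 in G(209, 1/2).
E[# K_5] = C(209, 5) · (1/2)^C(5, 2) = 3166793916 / 2^10 = 791698479/256 ≈ 3092572.183594

For each 5-subset S of vertices (there are C(209, 5) = 3166793916 such S), let X_S = 1 if S induces a K_5 (all C(5, 2) = 10 edges present). Then P(X_S = 1) = (1/2)^10 = 1/1024. By linearity of expectation, E[# K_5] = C(209, 5) · (1/2)^10 = 3166793916 / 1024 = 791698479/256 ≈ 3092572.183594.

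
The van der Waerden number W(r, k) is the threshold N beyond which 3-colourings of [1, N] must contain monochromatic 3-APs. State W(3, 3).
W(3, 3) = 27

W(3, 3) = 27. The lower bound W(3, 3) > 26 comes from an explicit good 3-colouring of [1, 26]; the upper bound W(3, 3) ≤ 27 was verified by exhaustive search over 3-colourings of [1, 27].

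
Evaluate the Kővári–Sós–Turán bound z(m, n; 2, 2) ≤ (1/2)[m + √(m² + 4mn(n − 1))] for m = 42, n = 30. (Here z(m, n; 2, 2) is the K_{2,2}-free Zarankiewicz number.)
z(42, 30; 2, 2) ≤ (1/2)[42 + √(42² + 4·42·30·29)] = (1/2)[42 + √147924] = 213.3044

Kővári–Sós–Turán: let r_1, ..., r_42 be the row sums and z = Σ r_i the total number of 1s. Each pair of columns can share at most one row with both entries 1 (else a 2×2 all-ones block appears), so Σ_i C(r_i, 2) ≤ C(30, 2) = 435. By convexity Σ_i C(r_i, 2) ≥ 42·C(z/42, 2) = z(z − 42)/(2·42), giving z² − 42z − 42·30·29 ≤ 0 and hence z ≤ (1/2)[42 + √(1764 + 4·36540)] = (1/2)[42 + √147924] ≈ (1/2)(42 + 384.6089) = 213.3044.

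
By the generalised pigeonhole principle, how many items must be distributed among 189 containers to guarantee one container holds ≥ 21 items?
n = (21 − 1)·189 + 1 = 3781

By the generalised pigeonhole principle, to guarantee some box contains ≥ r objects we need more than (r − 1) · k objects total. Threshold: n = (r − 1) · k + 1. With r = 21 and k = 189: n = 20 · 189 + 1 = 3780 + 1 = 3781. For n = 3780 = 20 · 189, we can put exactly 20 objects in every box, avoiding 21 in any single one — so 3781 is tight.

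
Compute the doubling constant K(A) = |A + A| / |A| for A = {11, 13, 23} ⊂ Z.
K = |A + A| / |A| = 6/3 = 2

Enumerate A + A = {a + b : a, b ∈ A}. With |A| = 3, there are |A|^2 = 9 ordered sum pairs; collecting distinct values, A + A = {22, 24, 26, 34, 36, 46}, so |A + A| = 6. Thus K = 6/3 = 2. For comparison, the minimum possible |A + A| over all 3-element sets is 2·3 − 1 = 5 (so min K = 5/3), attained only by arithmetic progressions.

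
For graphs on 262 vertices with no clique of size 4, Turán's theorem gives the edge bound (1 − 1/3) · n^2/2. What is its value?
Turán density bound = (2/3) · 262^2/2 = 68644/3 ≈ 22881.3333

Turán's theorem: ex(n, K_{r+1}) is achieved by the complete r-partite Turán graph T(n, r) with parts as balanced as possible, and is at most (1 − 1/r) · n^2/2. For r = 3, n = 262: the density bound is (2/3) · 68644/2 = 68644/3 ≈ 22881.3333. The integer-valued extremum is e(T(262, 3)) = 22881, which is strictly less than the density bound 68644/3 since 3 ∤ 262 (the parts of T(262, 3) cannot all be equal).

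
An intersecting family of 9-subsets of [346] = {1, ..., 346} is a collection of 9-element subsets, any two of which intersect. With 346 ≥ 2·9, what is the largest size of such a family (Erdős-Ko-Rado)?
max |F| = C(345, 8) = 4586980932428895

Erdős-Ko-Rado (1961): when n ≥ 2k, max |F| = C(n−1, k−1). The bound is attained by the star {A : i ∈ A} for any fixed i ∈ [n]. Here C(346−1, 9−1) = C(345, 8) = 4586980932428895.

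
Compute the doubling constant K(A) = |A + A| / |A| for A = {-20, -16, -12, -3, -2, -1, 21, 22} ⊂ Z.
K = |A + A| / |A| = 32/8 = 4

Enumerate A + A = {a + b : a, b ∈ A}. With |A| = 8, there are |A|^2 = 64 ordered sum pairs; collecting distinct values, A + A = {-40, -36, -32, -28, -24, -23, -22, -21, -19, -18, -17, -15, -14, -13, -6, -5, -4, -3, -2, 1, 2, 5, 6, 9, 10, 18, 19, 20, 21, 42, 43, 44}, so |A + A| = 32. Thus K = 32/8 = 4. For comparison, the minimum possible |A + A| over all 8-element sets is 2·8 − 1 = 15 (so min K = 15/8), attained only by arithmetic progressions.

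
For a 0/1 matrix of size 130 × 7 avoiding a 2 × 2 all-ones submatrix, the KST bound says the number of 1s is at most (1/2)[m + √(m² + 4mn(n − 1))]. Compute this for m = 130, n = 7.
z(130, 7; 2, 2) ≤ (1/2)[130 + √(130² + 4·130·7·6)] = (1/2)[130 + √38740] = 163.4124

Kővári–Sós–Turán: let r_1, ..., r_130 be the row sums and z = Σ r_i the total number of 1s. Each pair of columns can share at most one row with both entries 1 (else a 2×2 all-ones block appears), so Σ_i C(r_i, 2) ≤ C(7, 2) = 21. By convexity Σ_i C(r_i, 2) ≥ 130·C(z/130, 2) = z(z − 130)/(2·130), giving z² − 130z − 130·7·6 ≤ 0 and hence z ≤ (1/2)[130 + √(16900 + 4·5460)] = (1/2)[130 + √38740] ≈ (1/2)(130 + 196.8248) = 163.4124.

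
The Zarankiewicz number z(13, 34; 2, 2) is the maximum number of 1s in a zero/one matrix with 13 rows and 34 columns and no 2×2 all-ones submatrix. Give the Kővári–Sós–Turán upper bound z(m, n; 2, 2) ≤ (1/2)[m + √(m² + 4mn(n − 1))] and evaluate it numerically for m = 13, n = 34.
z(13, 34; 2, 2) ≤ (1/2)[13 + √(13² + 4·13·34·33)] = (1/2)[13 + √58513] = 127.4473

Kővári–Sós–Turán: let r_1, ..., r_13 be the row sums and z = Σ r_i the total number of 1s. Each pair of columns can share at most one row with both entries 1 (else a 2×2 all-ones block appears), so Σ_i C(r_i, 2) ≤ C(34, 2) = 561. By convexity Σ_i C(r_i, 2) ≥ 13·C(z/13, 2) = z(z − 13)/(2·13), giving z² − 13z − 13·34·33 ≤ 0 and hence z ≤ (1/2)[13 + √(169 + 4·14586)] = (1/2)[13 + √58513] ≈ (1/2)(13 + 241.8946) = 127.4473.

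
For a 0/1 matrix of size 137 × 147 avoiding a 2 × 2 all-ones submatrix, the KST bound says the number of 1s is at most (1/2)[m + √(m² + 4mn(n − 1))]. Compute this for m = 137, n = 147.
z(137, 147; 2, 2) ≤ (1/2)[137 + √(137² + 4·137·147·146)] = (1/2)[137 + √11779945] = 1784.5962

Kővári–Sós–Turán: let r_1, ..., r_137 be the row sums and z = Σ r_i the total number of 1s. Each pair of columns can share at most one row with both entries 1 (else a 2×2 all-ones block appears), so Σ_i C(r_i, 2) ≤ C(147, 2) = 10731. By convexity Σ_i C(r_i, 2) ≥ 137·C(z/137, 2) = z(z − 137)/(2·137), giving z² − 137z − 137·147·146 ≤ 0 and hence z ≤ (1/2)[137 + √(18769 + 4·2940294)] = (1/2)[137 + √11779945] ≈ (1/2)(137 + 3432.1924) = 1784.5962.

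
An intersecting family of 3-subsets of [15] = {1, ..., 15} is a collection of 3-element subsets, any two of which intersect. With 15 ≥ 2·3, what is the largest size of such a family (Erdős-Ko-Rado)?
max |F| = C(14, 2) = 91

Erdős-Ko-Rado (1961): when n ≥ 2k, max |F| = C(n−1, k−1). The bound is attained by the star {A : i ∈ A} for any fixed i ∈ [n]. Here C(15−1, 3−1) = C(14, 2) = 91.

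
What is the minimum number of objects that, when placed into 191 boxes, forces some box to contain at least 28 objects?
n = (28 − 1)·191 + 1 = 5158

By the generalised pigeonhole principle, to guarantee some box contains ≥ r objects we need more than (r − 1) · k objects total. Threshold: n = (r − 1) · k + 1. With r = 28 and k = 191: n = 27 · 191 + 1 = 5157 + 1 = 5158. For n = 5157 = 27 · 191, we can put exactly 27 objects in every box, avoiding 28 in any single one — so 5158 is tight.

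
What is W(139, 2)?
W(139, 2) = 139 + 1 = 140

A 2-term AP is any pair of integers, so a monochromatic 2-AP exists iff some colour is used at least twice. With 139 colours, the colouring i ↦ i on {1, ..., 139} uses each colour once, avoiding any monochromatic pair, so W(139, 2) > 139. For {1, ..., 140}, pigeonhole forces two integers of the same colour, which form a monochromatic 2-AP. Hence W(139, 2) = 140.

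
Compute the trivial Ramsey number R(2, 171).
R(2, 171) = 171

R(2, k) = k for all k ≥ 2: in a 2-colouring of K_k, either some edge is red (a red K_2) or all edges are blue (a blue K_k). And K_{170} coloured all-blue has no blue K_171, so R(2, 171) > 170. Hence R(2, 171) = 171.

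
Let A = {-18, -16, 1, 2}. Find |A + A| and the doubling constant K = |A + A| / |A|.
K = |A + A| / |A| = 10/4 = 5/2

Enumerate A + A = {a + b : a, b ∈ A}. With |A| = 4, there are |A|^2 = 16 ordered sum pairs; collecting distinct values, A + A = {-36, -34, -32, -17, -16, -15, -14, 2, 3, 4}, so |A + A| = 10. Thus K = 10/4 = 5/2. For comparison, the minimum possible |A + A| over all 4-element sets is 2·4 − 1 = 7 (so min K = 7/4), attained only by arithmetic progressions.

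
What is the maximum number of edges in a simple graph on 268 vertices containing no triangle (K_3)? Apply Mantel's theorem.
ex(268, K_3) = ⌊268^2/4⌋ = 17956

Mantel (1907): a triangle-free graph on n vertices has at most ⌊n^2/4⌋ edges, with equality for the complete bipartite graph K_{⌊n/2⌋, ⌈n/2⌉}. For n = 268: ⌊268^2/4⌋ = ⌊71824/4⌋ = 17956. The extremal graph is K_{134, 134}, which has 134·134 = 17956 edges.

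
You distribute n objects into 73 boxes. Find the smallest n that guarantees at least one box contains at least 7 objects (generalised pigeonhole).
n = (7 − 1)·73 + 1 = 439

By the generalised pigeonhole principle, to guarantee some box contains ≥ r objects we need more than (r − 1) · k objects total. Threshold: n = (r − 1) · k + 1. With r = 7 and k = 73: n = 6 · 73 + 1 = 438 + 1 = 439. For n = 438 = 6 · 73, we can put exactly 6 objects in every box, avoiding 7 in any single one — so 439 is tight.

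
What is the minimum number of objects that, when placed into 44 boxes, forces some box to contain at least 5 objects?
n = (5 − 1)·44 + 1 = 177

By the generalised pigeonhole principle, to guarantee some box contains ≥ r objects we need more than (r − 1) · k objects total. Threshold: n = (r − 1) · k + 1. With r = 5 and k = 44: n = 4 · 44 + 1 = 176 + 1 = 177. For n = 176 = 4 · 44, we can put exactly 4 objects in every box, avoiding 5 in any single one — so 177 is tight.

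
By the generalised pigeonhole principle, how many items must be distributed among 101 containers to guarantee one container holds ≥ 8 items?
n = (8 − 1)·101 + 1 = 708

By the generalised pigeonhole principle, to guarantee some box contains ≥ r objects we need more than (r − 1) · k objects total. Threshold: n = (r − 1) · k + 1. With r = 8 and k = 101: n = 7 · 101 + 1 = 707 + 1 = 708. For n = 707 = 7 · 101, we can put exactly 7 objects in every box, avoiding 8 in any single one — so 708 is tight.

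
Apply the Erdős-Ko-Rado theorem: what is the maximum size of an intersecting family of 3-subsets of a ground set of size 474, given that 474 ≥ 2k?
max |F| = C(473, 2) = 111628

Erdős-Ko-Rado (1961): when n ≥ 2k, max |F| = C(n−1, k−1). The bound is attained by the star {A : i ∈ A} for any fixed i ∈ [n]. Here C(474−1, 3−1) = C(473, 2) = 111628.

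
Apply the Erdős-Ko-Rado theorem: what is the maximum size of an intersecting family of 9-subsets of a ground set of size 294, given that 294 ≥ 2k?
max |F| = C(293, 8) = 1223373857179188

The Erdős-Ko-Rado theorem states: for n ≥ 2k, an intersecting family of k-subsets of an n-element set has size at most C(n − 1, k − 1), with equality for 'star' families {A ⊆ [n] : |A| = k, i ∈ A} (fix an element i). For n = 294, k = 9: C(293, 8) = 1223373857179188.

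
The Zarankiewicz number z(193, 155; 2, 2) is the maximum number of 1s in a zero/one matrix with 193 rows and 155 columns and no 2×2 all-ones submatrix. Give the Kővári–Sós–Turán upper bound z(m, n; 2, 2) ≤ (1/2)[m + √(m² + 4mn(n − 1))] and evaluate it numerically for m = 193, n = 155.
z(193, 155; 2, 2) ≤ (1/2)[193 + √(193² + 4·193·155·154)] = (1/2)[193 + √18464889] = 2245.0396

Kővári–Sós–Turán: let r_1, ..., r_193 be the row sums and z = Σ r_i the total number of 1s. Each pair of columns can share at most one row with both entries 1 (else a 2×2 all-ones block appears), so Σ_i C(r_i, 2) ≤ C(155, 2) = 11935. By convexity Σ_i C(r_i, 2) ≥ 193·C(z/193, 2) = z(z − 193)/(2·193), giving z² − 193z − 193·155·154 ≤ 0 and hence z ≤ (1/2)[193 + √(37249 + 4·4606910)] = (1/2)[193 + √18464889] ≈ (1/2)(193 + 4297.0791) = 2245.0396.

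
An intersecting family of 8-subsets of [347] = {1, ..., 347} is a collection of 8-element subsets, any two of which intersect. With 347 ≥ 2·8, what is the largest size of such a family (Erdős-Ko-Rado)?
max |F| = C(346, 7) = 110809404801480

Erdős-Ko-Rado (1961): when n ≥ 2k, max |F| = C(n−1, k−1). The bound is attained by the star {A : i ∈ A} for any fixed i ∈ [n]. Here C(347−1, 8−1) = C(346, 7) = 110809404801480.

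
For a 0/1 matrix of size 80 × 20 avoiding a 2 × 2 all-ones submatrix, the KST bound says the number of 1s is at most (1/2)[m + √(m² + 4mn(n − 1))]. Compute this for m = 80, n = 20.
z(80, 20; 2, 2) ≤ (1/2)[80 + √(80² + 4·80·20·19)] = (1/2)[80 + √128000] = 218.8854

Kővári–Sós–Turán: let r_1, ..., r_80 be the row sums and z = Σ r_i the total number of 1s. Each pair of columns can share at most one row with both entries 1 (else a 2×2 all-ones block appears), so Σ_i C(r_i, 2) ≤ C(20, 2) = 190. By convexity Σ_i C(r_i, 2) ≥ 80·C(z/80, 2) = z(z − 80)/(2·80), giving z² − 80z − 80·20·19 ≤ 0 and hence z ≤ (1/2)[80 + √(6400 + 4·30400)] = (1/2)[80 + √128000] ≈ (1/2)(80 + 357.7709) = 218.8854.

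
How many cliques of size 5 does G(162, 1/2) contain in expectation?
E[# K_5] = C(162, 5) · (1/2)^C(5, 2) = 873642672 / 2^10 = 54602667/64 = 853166.671875

For each 5-subset S of vertices (there are C(162, 5) = 873642672 such S), let X_S = 1 if S induces a K_5 (all C(5, 2) = 10 edges present). Then P(X_S = 1) = (1/2)^10 = 1/1024. By linearity of expectation, E[# K_5] = C(162, 5) · (1/2)^10 = 873642672 / 1024 = 54602667/64 = 853166.671875.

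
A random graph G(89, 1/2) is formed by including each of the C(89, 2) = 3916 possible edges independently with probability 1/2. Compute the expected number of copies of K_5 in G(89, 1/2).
E[# K_5] = C(89, 5) · (1/2)^C(5, 2) = 41507642 / 2^10 = 20753821/512 ≈ 40534.806641

For each 5-subset S of vertices (there are C(89, 5) = 41507642 such S), let X_S = 1 if S induces a K_5 (all C(5, 2) = 10 edges present). Then P(X_S = 1) = (1/2)^10 = 1/1024. By linearity of expectation, E[# K_5] = C(89, 5) · (1/2)^10 = 41507642 / 1024 = 20753821/512 ≈ 40534.806641.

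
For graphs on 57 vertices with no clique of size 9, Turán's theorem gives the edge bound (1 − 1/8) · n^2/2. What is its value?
Turán density bound = (7/8) · 57^2/2 = 22743/16 ≈ 1421.4375

Turán's theorem: ex(n, K_{r+1}) is achieved by the complete r-partite Turán graph T(n, r) with parts as balanced as possible, and is at most (1 − 1/r) · n^2/2. For r = 8, n = 57: the density bound is (7/8) · 3249/2 = 22743/16 ≈ 1421.4375. The integer-valued extremum is e(T(57, 8)) = 1421, which is strictly less than the density bound 22743/16 since 8 ∤ 57 (the parts of T(57, 8) cannot all be equal).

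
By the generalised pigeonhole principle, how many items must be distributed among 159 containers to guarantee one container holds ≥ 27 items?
n = (27 − 1)·159 + 1 = 4135

By the generalised pigeonhole principle, to guarantee some box contains ≥ r objects we need more than (r − 1) · k objects total. Threshold: n = (r − 1) · k + 1. With r = 27 and k = 159: n = 26 · 159 + 1 = 4134 + 1 = 4135. For n = 4134 = 26 · 159, we can put exactly 26 objects in every box, avoiding 27 in any single one — so 4135 is tight.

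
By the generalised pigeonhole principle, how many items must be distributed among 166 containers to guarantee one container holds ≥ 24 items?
n = (24 − 1)·166 + 1 = 3819

By the generalised pigeonhole principle, to guarantee some box contains ≥ r objects we need more than (r − 1) · k objects total. Threshold: n = (r − 1) · k + 1. With r = 24 and k = 166: n = 23 · 166 + 1 = 3818 + 1 = 3819. For n = 3818 = 23 · 166, we can put exactly 23 objects in every box, avoiding 24 in any single one — so 3819 is tight.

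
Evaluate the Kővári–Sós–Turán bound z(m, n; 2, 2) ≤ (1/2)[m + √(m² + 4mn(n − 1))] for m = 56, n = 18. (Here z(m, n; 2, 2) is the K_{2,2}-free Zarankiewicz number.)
z(56, 18; 2, 2) ≤ (1/2)[56 + √(56² + 4·56·18·17)] = (1/2)[56 + √71680] = 161.8656

Kővári–Sós–Turán: let r_1, ..., r_56 be the row sums and z = Σ r_i the total number of 1s. Each pair of columns can share at most one row with both entries 1 (else a 2×2 all-ones block appears), so Σ_i C(r_i, 2) ≤ C(18, 2) = 153. By convexity Σ_i C(r_i, 2) ≥ 56·C(z/56, 2) = z(z − 56)/(2·56), giving z² − 56z − 56·18·17 ≤ 0 and hence z ≤ (1/2)[56 + √(3136 + 4·17136)] = (1/2)[56 + √71680] ≈ (1/2)(56 + 267.7312) = 161.8656.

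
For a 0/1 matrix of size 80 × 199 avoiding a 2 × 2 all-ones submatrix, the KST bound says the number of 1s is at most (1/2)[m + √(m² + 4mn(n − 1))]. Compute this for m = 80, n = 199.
z(80, 199; 2, 2) ≤ (1/2)[80 + √(80² + 4·80·199·198)] = (1/2)[80 + √12615040] = 1815.8829

Kővári–Sós–Turán: let r_1, ..., r_80 be the row sums and z = Σ r_i the total number of 1s. Each pair of columns can share at most one row with both entries 1 (else a 2×2 all-ones block appears), so Σ_i C(r_i, 2) ≤ C(199, 2) = 19701. By convexity Σ_i C(r_i, 2) ≥ 80·C(z/80, 2) = z(z − 80)/(2·80), giving z² − 80z − 80·199·198 ≤ 0 and hence z ≤ (1/2)[80 + √(6400 + 4·3152160)] = (1/2)[80 + √12615040] ≈ (1/2)(80 + 3551.7658) = 1815.8829.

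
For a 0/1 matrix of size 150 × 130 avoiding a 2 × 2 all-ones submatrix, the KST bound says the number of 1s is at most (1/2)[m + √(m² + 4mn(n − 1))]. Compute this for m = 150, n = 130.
z(150, 130; 2, 2) ≤ (1/2)[150 + √(150² + 4·150·130·129)] = (1/2)[150 + √10084500] = 1662.8051

Kővári–Sós–Turán: let r_1, ..., r_150 be the row sums and z = Σ r_i the total number of 1s. Each pair of columns can share at most one row with both entries 1 (else a 2×2 all-ones block appears), so Σ_i C(r_i, 2) ≤ C(130, 2) = 8385. By convexity Σ_i C(r_i, 2) ≥ 150·C(z/150, 2) = z(z − 150)/(2·150), giving z² − 150z − 150·130·129 ≤ 0 and hence z ≤ (1/2)[150 + √(22500 + 4·2515500)] = (1/2)[150 + √10084500] ≈ (1/2)(150 + 3175.6102) = 1662.8051.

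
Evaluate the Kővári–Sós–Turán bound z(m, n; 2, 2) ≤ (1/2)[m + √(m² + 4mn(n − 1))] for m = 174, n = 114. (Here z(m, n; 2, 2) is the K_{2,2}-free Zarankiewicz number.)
z(174, 114; 2, 2) ≤ (1/2)[174 + √(174² + 4·174·114·113)] = (1/2)[174 + √8996148] = 1586.679

Kővári–Sós–Turán: let r_1, ..., r_174 be the row sums and z = Σ r_i the total number of 1s. Each pair of columns can share at most one row with both entries 1 (else a 2×2 all-ones block appears), so Σ_i C(r_i, 2) ≤ C(114, 2) = 6441. By convexity Σ_i C(r_i, 2) ≥ 174·C(z/174, 2) = z(z − 174)/(2·174), giving z² − 174z − 174·114·113 ≤ 0 and hence z ≤ (1/2)[174 + √(30276 + 4·2241468)] = (1/2)[174 + √8996148] ≈ (1/2)(174 + 2999.3579) = 1586.679.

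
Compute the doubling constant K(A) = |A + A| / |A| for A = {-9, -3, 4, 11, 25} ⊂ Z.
K = |A + A| / |A| = 13/5

Enumerate A + A = {a + b : a, b ∈ A}. With |A| = 5, there are |A|^2 = 25 ordered sum pairs; collecting distinct values, A + A = {-18, -12, -6, -5, 1, 2, 8, 15, 16, 22, 29, 36, 50}, so |A + A| = 13. Thus K = 13/5. For comparison, the minimum possible |A + A| over all 5-element sets is 2·5 − 1 = 9 (so min K = 9/5), attained only by arithmetic progressions.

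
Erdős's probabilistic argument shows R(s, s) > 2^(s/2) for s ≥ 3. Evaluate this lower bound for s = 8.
2^(8/2) = 16; so R(8, 8) > 16

Colour each edge of K_n uniformly at random with red/blue. The expected number of monochromatic K_8 is C(n, 8) · 2 · 2^(−C(8,2)). If C(n, 8) · 2^(1 − C(8,2)) < 1, then with positive probability no monochromatic K_8 exists, so R(8, 8) > n. The standard estimate C(n, 8) ≤ n^8/8! shows this inequality holds whenever n ≤ 2^(8/2) (since 8! · 2^(C(8,2) − 1) > 2^(8^2/2) ≥ n^8). Hence R(8, 8) > 2^(8/2) = 16.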